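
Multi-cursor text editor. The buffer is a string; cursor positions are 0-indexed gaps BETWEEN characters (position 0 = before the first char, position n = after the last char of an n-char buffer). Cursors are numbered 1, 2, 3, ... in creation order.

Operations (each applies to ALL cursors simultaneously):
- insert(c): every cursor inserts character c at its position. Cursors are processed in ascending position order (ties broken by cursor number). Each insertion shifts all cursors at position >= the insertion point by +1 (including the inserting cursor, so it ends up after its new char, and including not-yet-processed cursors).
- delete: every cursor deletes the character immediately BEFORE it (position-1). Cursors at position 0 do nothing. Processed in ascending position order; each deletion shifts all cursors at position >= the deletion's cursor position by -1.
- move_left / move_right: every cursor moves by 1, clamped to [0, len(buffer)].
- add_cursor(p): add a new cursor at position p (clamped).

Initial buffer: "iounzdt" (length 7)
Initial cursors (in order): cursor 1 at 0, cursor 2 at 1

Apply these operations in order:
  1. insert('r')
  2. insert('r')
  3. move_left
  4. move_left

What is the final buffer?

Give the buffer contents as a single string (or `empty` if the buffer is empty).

Answer: rrirrounzdt

Derivation:
After op 1 (insert('r')): buffer="rirounzdt" (len 9), cursors c1@1 c2@3, authorship 1.2......
After op 2 (insert('r')): buffer="rrirrounzdt" (len 11), cursors c1@2 c2@5, authorship 11.22......
After op 3 (move_left): buffer="rrirrounzdt" (len 11), cursors c1@1 c2@4, authorship 11.22......
After op 4 (move_left): buffer="rrirrounzdt" (len 11), cursors c1@0 c2@3, authorship 11.22......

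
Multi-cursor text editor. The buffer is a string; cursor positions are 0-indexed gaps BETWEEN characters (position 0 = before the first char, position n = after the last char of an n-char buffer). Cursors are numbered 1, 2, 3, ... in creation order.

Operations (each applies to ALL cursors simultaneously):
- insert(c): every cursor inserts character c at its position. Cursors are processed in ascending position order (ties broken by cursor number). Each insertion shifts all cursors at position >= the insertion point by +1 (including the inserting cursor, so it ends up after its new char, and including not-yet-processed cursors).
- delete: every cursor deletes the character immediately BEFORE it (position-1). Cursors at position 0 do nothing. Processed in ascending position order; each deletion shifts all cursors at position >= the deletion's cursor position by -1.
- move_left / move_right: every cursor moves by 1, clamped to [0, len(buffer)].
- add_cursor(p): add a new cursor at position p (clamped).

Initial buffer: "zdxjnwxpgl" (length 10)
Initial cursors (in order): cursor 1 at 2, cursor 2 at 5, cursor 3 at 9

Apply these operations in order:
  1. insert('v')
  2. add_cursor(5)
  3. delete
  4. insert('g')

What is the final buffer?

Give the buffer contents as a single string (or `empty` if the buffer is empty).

Answer: zdgxgngwxpggl

Derivation:
After op 1 (insert('v')): buffer="zdvxjnvwxpgvl" (len 13), cursors c1@3 c2@7 c3@12, authorship ..1...2....3.
After op 2 (add_cursor(5)): buffer="zdvxjnvwxpgvl" (len 13), cursors c1@3 c4@5 c2@7 c3@12, authorship ..1...2....3.
After op 3 (delete): buffer="zdxnwxpgl" (len 9), cursors c1@2 c4@3 c2@4 c3@8, authorship .........
After op 4 (insert('g')): buffer="zdgxgngwxpggl" (len 13), cursors c1@3 c4@5 c2@7 c3@12, authorship ..1.4.2....3.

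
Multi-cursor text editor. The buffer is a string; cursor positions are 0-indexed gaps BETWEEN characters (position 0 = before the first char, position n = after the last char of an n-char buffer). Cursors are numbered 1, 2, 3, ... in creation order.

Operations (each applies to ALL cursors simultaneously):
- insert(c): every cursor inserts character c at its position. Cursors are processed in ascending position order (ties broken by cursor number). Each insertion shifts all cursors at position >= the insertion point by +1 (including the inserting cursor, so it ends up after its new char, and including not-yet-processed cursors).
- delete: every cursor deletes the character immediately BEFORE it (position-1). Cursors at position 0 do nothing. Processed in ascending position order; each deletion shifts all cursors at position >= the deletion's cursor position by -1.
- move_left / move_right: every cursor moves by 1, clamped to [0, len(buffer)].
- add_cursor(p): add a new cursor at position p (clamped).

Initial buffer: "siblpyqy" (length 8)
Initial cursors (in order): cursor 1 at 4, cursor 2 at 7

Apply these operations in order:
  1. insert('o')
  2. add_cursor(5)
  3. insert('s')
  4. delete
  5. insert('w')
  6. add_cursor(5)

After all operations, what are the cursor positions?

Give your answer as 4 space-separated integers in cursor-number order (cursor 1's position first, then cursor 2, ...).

After op 1 (insert('o')): buffer="siblopyqoy" (len 10), cursors c1@5 c2@9, authorship ....1...2.
After op 2 (add_cursor(5)): buffer="siblopyqoy" (len 10), cursors c1@5 c3@5 c2@9, authorship ....1...2.
After op 3 (insert('s')): buffer="siblosspyqosy" (len 13), cursors c1@7 c3@7 c2@12, authorship ....113...22.
After op 4 (delete): buffer="siblopyqoy" (len 10), cursors c1@5 c3@5 c2@9, authorship ....1...2.
After op 5 (insert('w')): buffer="siblowwpyqowy" (len 13), cursors c1@7 c3@7 c2@12, authorship ....113...22.
After op 6 (add_cursor(5)): buffer="siblowwpyqowy" (len 13), cursors c4@5 c1@7 c3@7 c2@12, authorship ....113...22.

Answer: 7 12 7 5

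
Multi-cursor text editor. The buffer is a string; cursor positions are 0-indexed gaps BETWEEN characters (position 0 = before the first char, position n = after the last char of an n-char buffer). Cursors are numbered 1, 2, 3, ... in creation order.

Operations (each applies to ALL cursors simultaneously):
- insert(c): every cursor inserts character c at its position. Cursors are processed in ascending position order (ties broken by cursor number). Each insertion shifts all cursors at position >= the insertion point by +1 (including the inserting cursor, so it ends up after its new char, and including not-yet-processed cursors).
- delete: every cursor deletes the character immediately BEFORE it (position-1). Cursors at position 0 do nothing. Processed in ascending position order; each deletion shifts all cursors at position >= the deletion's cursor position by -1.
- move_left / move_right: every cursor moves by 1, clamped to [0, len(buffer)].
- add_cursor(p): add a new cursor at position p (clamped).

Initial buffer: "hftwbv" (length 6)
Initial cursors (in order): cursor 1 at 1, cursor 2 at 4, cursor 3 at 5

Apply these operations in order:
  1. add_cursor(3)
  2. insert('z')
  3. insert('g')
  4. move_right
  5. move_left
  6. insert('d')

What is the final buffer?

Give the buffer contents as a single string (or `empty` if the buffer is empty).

After op 1 (add_cursor(3)): buffer="hftwbv" (len 6), cursors c1@1 c4@3 c2@4 c3@5, authorship ......
After op 2 (insert('z')): buffer="hzftzwzbzv" (len 10), cursors c1@2 c4@5 c2@7 c3@9, authorship .1..4.2.3.
After op 3 (insert('g')): buffer="hzgftzgwzgbzgv" (len 14), cursors c1@3 c4@7 c2@10 c3@13, authorship .11..44.22.33.
After op 4 (move_right): buffer="hzgftzgwzgbzgv" (len 14), cursors c1@4 c4@8 c2@11 c3@14, authorship .11..44.22.33.
After op 5 (move_left): buffer="hzgftzgwzgbzgv" (len 14), cursors c1@3 c4@7 c2@10 c3@13, authorship .11..44.22.33.
After op 6 (insert('d')): buffer="hzgdftzgdwzgdbzgdv" (len 18), cursors c1@4 c4@9 c2@13 c3@17, authorship .111..444.222.333.

Answer: hzgdftzgdwzgdbzgdv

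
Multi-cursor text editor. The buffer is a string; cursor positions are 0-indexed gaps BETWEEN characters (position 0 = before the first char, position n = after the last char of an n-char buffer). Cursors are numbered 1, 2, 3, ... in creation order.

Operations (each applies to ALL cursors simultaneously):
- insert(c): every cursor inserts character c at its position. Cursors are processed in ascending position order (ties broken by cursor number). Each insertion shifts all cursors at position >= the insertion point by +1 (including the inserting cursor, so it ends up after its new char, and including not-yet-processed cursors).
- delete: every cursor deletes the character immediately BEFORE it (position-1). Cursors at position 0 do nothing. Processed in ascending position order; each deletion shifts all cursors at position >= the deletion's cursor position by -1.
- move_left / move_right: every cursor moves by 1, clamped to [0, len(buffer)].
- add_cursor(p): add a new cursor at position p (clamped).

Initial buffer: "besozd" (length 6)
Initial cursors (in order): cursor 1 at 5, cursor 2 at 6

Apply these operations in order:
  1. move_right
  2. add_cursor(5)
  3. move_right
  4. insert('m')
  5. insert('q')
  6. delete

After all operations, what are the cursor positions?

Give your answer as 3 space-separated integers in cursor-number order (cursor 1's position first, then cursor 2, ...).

After op 1 (move_right): buffer="besozd" (len 6), cursors c1@6 c2@6, authorship ......
After op 2 (add_cursor(5)): buffer="besozd" (len 6), cursors c3@5 c1@6 c2@6, authorship ......
After op 3 (move_right): buffer="besozd" (len 6), cursors c1@6 c2@6 c3@6, authorship ......
After op 4 (insert('m')): buffer="besozdmmm" (len 9), cursors c1@9 c2@9 c3@9, authorship ......123
After op 5 (insert('q')): buffer="besozdmmmqqq" (len 12), cursors c1@12 c2@12 c3@12, authorship ......123123
After op 6 (delete): buffer="besozdmmm" (len 9), cursors c1@9 c2@9 c3@9, authorship ......123

Answer: 9 9 9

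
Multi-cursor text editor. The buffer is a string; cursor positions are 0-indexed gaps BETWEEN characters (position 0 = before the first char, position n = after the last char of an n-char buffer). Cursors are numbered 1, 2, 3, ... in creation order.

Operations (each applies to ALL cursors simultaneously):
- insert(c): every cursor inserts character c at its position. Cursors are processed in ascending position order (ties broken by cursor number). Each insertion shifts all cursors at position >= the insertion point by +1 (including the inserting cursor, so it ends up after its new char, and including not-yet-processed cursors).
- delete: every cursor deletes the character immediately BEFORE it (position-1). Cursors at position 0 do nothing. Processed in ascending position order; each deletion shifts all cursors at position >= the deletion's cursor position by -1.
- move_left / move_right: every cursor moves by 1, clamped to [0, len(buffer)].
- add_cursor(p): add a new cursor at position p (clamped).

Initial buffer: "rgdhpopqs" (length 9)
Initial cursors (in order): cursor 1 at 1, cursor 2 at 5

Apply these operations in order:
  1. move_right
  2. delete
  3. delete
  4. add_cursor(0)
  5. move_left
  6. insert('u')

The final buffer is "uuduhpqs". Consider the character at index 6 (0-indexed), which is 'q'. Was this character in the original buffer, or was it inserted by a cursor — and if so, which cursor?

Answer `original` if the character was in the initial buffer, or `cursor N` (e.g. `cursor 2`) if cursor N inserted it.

After op 1 (move_right): buffer="rgdhpopqs" (len 9), cursors c1@2 c2@6, authorship .........
After op 2 (delete): buffer="rdhppqs" (len 7), cursors c1@1 c2@4, authorship .......
After op 3 (delete): buffer="dhpqs" (len 5), cursors c1@0 c2@2, authorship .....
After op 4 (add_cursor(0)): buffer="dhpqs" (len 5), cursors c1@0 c3@0 c2@2, authorship .....
After op 5 (move_left): buffer="dhpqs" (len 5), cursors c1@0 c3@0 c2@1, authorship .....
After op 6 (insert('u')): buffer="uuduhpqs" (len 8), cursors c1@2 c3@2 c2@4, authorship 13.2....
Authorship (.=original, N=cursor N): 1 3 . 2 . . . .
Index 6: author = original

Answer: original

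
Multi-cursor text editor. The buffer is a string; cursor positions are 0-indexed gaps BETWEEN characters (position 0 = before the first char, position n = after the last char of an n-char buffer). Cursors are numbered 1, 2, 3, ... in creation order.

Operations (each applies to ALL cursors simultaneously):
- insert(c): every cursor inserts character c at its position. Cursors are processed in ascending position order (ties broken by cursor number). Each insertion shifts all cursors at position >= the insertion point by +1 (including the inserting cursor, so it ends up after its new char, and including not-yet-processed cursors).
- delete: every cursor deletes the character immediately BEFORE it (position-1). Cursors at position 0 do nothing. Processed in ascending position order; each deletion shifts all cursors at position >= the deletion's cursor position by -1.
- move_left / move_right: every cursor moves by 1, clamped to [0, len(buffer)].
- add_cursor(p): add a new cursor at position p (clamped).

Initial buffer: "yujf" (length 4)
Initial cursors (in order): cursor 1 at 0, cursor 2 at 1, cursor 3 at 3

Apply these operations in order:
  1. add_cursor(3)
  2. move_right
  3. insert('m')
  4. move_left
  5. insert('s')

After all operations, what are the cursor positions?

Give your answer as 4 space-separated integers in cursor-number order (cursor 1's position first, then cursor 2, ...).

After op 1 (add_cursor(3)): buffer="yujf" (len 4), cursors c1@0 c2@1 c3@3 c4@3, authorship ....
After op 2 (move_right): buffer="yujf" (len 4), cursors c1@1 c2@2 c3@4 c4@4, authorship ....
After op 3 (insert('m')): buffer="ymumjfmm" (len 8), cursors c1@2 c2@4 c3@8 c4@8, authorship .1.2..34
After op 4 (move_left): buffer="ymumjfmm" (len 8), cursors c1@1 c2@3 c3@7 c4@7, authorship .1.2..34
After op 5 (insert('s')): buffer="ysmusmjfmssm" (len 12), cursors c1@2 c2@5 c3@11 c4@11, authorship .11.22..3344

Answer: 2 5 11 11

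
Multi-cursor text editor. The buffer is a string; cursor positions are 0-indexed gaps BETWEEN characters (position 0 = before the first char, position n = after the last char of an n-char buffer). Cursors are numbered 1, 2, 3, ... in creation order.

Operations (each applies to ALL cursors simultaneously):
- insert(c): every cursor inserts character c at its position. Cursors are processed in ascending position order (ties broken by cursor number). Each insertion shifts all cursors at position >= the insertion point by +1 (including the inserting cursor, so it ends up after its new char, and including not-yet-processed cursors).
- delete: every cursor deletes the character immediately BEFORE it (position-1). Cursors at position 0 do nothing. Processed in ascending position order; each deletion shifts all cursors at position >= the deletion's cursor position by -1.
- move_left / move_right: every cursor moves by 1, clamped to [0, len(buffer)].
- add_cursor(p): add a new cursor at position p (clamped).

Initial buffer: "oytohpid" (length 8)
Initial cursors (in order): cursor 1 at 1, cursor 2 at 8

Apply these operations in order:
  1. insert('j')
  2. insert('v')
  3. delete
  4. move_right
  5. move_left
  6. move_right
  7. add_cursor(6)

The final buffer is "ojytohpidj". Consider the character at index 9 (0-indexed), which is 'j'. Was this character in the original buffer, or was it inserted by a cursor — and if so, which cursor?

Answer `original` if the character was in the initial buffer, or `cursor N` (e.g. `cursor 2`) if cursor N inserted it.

After op 1 (insert('j')): buffer="ojytohpidj" (len 10), cursors c1@2 c2@10, authorship .1.......2
After op 2 (insert('v')): buffer="ojvytohpidjv" (len 12), cursors c1@3 c2@12, authorship .11.......22
After op 3 (delete): buffer="ojytohpidj" (len 10), cursors c1@2 c2@10, authorship .1.......2
After op 4 (move_right): buffer="ojytohpidj" (len 10), cursors c1@3 c2@10, authorship .1.......2
After op 5 (move_left): buffer="ojytohpidj" (len 10), cursors c1@2 c2@9, authorship .1.......2
After op 6 (move_right): buffer="ojytohpidj" (len 10), cursors c1@3 c2@10, authorship .1.......2
After op 7 (add_cursor(6)): buffer="ojytohpidj" (len 10), cursors c1@3 c3@6 c2@10, authorship .1.......2
Authorship (.=original, N=cursor N): . 1 . . . . . . . 2
Index 9: author = 2

Answer: cursor 2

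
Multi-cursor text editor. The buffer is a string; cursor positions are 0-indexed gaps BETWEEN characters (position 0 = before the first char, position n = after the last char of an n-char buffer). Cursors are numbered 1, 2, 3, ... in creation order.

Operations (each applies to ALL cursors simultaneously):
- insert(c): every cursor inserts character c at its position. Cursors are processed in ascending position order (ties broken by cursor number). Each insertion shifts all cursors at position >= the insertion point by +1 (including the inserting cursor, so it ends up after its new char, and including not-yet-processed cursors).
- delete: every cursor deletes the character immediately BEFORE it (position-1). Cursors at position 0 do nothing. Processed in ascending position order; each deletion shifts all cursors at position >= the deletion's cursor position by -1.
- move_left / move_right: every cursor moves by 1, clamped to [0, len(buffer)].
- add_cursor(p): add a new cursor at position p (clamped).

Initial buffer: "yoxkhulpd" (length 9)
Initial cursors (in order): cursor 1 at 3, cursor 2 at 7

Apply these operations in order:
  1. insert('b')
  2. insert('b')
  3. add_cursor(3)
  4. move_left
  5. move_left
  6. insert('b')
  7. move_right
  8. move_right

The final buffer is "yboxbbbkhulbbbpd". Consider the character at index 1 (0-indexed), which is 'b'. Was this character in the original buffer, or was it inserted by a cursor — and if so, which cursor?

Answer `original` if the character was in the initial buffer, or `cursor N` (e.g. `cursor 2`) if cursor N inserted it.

After op 1 (insert('b')): buffer="yoxbkhulbpd" (len 11), cursors c1@4 c2@9, authorship ...1....2..
After op 2 (insert('b')): buffer="yoxbbkhulbbpd" (len 13), cursors c1@5 c2@11, authorship ...11....22..
After op 3 (add_cursor(3)): buffer="yoxbbkhulbbpd" (len 13), cursors c3@3 c1@5 c2@11, authorship ...11....22..
After op 4 (move_left): buffer="yoxbbkhulbbpd" (len 13), cursors c3@2 c1@4 c2@10, authorship ...11....22..
After op 5 (move_left): buffer="yoxbbkhulbbpd" (len 13), cursors c3@1 c1@3 c2@9, authorship ...11....22..
After op 6 (insert('b')): buffer="yboxbbbkhulbbbpd" (len 16), cursors c3@2 c1@5 c2@12, authorship .3..111....222..
After op 7 (move_right): buffer="yboxbbbkhulbbbpd" (len 16), cursors c3@3 c1@6 c2@13, authorship .3..111....222..
After op 8 (move_right): buffer="yboxbbbkhulbbbpd" (len 16), cursors c3@4 c1@7 c2@14, authorship .3..111....222..
Authorship (.=original, N=cursor N): . 3 . . 1 1 1 . . . . 2 2 2 . .
Index 1: author = 3

Answer: cursor 3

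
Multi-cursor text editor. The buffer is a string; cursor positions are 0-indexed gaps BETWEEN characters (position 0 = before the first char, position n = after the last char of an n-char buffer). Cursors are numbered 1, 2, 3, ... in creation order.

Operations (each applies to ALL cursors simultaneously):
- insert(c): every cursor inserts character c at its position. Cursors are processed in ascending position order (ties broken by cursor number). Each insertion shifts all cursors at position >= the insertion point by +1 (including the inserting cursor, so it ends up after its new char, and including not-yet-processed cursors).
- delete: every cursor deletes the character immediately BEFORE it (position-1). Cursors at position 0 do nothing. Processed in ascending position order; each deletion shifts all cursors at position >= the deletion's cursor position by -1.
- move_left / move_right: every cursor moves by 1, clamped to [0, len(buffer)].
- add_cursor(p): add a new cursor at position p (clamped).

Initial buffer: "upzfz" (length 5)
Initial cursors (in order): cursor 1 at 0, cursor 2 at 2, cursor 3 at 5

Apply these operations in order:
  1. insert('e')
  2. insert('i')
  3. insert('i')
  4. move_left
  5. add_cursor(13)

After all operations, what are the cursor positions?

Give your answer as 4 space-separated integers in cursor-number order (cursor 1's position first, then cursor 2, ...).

Answer: 2 7 13 13

Derivation:
After op 1 (insert('e')): buffer="eupezfze" (len 8), cursors c1@1 c2@4 c3@8, authorship 1..2...3
After op 2 (insert('i')): buffer="eiupeizfzei" (len 11), cursors c1@2 c2@6 c3@11, authorship 11..22...33
After op 3 (insert('i')): buffer="eiiupeiizfzeii" (len 14), cursors c1@3 c2@8 c3@14, authorship 111..222...333
After op 4 (move_left): buffer="eiiupeiizfzeii" (len 14), cursors c1@2 c2@7 c3@13, authorship 111..222...333
After op 5 (add_cursor(13)): buffer="eiiupeiizfzeii" (len 14), cursors c1@2 c2@7 c3@13 c4@13, authorship 111..222...333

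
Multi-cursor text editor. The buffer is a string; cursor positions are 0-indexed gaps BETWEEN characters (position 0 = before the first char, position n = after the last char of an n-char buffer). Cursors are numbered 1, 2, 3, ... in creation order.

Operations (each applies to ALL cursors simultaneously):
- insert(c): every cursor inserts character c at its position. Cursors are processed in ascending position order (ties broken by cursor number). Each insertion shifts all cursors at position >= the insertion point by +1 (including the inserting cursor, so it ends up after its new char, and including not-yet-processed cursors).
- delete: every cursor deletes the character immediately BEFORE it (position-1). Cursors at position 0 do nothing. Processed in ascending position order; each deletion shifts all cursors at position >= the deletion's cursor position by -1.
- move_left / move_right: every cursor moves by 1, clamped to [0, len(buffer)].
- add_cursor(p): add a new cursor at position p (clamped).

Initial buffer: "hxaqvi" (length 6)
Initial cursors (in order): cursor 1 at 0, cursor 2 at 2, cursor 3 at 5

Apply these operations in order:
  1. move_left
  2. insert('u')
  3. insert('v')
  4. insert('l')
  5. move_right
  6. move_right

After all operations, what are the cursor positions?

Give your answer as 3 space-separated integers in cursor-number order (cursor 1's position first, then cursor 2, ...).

After op 1 (move_left): buffer="hxaqvi" (len 6), cursors c1@0 c2@1 c3@4, authorship ......
After op 2 (insert('u')): buffer="uhuxaquvi" (len 9), cursors c1@1 c2@3 c3@7, authorship 1.2...3..
After op 3 (insert('v')): buffer="uvhuvxaquvvi" (len 12), cursors c1@2 c2@5 c3@10, authorship 11.22...33..
After op 4 (insert('l')): buffer="uvlhuvlxaquvlvi" (len 15), cursors c1@3 c2@7 c3@13, authorship 111.222...333..
After op 5 (move_right): buffer="uvlhuvlxaquvlvi" (len 15), cursors c1@4 c2@8 c3@14, authorship 111.222...333..
After op 6 (move_right): buffer="uvlhuvlxaquvlvi" (len 15), cursors c1@5 c2@9 c3@15, authorship 111.222...333..

Answer: 5 9 15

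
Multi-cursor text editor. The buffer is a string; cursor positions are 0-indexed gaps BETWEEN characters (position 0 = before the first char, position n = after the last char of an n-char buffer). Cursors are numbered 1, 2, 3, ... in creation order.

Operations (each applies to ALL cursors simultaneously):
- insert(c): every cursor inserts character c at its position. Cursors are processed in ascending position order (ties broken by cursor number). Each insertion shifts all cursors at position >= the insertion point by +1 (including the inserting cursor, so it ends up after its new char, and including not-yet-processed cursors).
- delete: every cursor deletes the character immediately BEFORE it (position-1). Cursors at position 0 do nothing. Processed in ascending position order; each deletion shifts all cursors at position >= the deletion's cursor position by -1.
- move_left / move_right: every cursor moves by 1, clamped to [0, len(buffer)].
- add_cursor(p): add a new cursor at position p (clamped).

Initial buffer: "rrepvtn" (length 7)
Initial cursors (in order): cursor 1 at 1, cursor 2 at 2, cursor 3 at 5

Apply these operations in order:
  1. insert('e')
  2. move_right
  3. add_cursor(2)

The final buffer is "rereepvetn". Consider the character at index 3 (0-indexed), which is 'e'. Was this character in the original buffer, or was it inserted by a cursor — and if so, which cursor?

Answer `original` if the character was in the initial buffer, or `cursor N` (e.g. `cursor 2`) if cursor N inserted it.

Answer: cursor 2

Derivation:
After op 1 (insert('e')): buffer="rereepvetn" (len 10), cursors c1@2 c2@4 c3@8, authorship .1.2...3..
After op 2 (move_right): buffer="rereepvetn" (len 10), cursors c1@3 c2@5 c3@9, authorship .1.2...3..
After op 3 (add_cursor(2)): buffer="rereepvetn" (len 10), cursors c4@2 c1@3 c2@5 c3@9, authorship .1.2...3..
Authorship (.=original, N=cursor N): . 1 . 2 . . . 3 . .
Index 3: author = 2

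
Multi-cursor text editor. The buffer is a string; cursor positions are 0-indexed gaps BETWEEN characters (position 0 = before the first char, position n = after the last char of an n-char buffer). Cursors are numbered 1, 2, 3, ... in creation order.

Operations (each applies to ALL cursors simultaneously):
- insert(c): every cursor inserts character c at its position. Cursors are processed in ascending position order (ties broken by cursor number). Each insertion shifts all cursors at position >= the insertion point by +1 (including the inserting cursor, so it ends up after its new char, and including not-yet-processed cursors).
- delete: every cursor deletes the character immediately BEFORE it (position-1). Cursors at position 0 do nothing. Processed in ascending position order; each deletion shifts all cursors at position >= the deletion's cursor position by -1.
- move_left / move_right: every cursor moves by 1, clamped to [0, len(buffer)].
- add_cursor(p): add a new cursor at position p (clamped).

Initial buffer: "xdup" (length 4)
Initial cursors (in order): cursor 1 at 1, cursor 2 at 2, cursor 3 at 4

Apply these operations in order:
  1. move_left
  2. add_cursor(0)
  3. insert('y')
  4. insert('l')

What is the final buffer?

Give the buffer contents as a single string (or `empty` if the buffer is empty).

After op 1 (move_left): buffer="xdup" (len 4), cursors c1@0 c2@1 c3@3, authorship ....
After op 2 (add_cursor(0)): buffer="xdup" (len 4), cursors c1@0 c4@0 c2@1 c3@3, authorship ....
After op 3 (insert('y')): buffer="yyxyduyp" (len 8), cursors c1@2 c4@2 c2@4 c3@7, authorship 14.2..3.
After op 4 (insert('l')): buffer="yyllxylduylp" (len 12), cursors c1@4 c4@4 c2@7 c3@11, authorship 1414.22..33.

Answer: yyllxylduylp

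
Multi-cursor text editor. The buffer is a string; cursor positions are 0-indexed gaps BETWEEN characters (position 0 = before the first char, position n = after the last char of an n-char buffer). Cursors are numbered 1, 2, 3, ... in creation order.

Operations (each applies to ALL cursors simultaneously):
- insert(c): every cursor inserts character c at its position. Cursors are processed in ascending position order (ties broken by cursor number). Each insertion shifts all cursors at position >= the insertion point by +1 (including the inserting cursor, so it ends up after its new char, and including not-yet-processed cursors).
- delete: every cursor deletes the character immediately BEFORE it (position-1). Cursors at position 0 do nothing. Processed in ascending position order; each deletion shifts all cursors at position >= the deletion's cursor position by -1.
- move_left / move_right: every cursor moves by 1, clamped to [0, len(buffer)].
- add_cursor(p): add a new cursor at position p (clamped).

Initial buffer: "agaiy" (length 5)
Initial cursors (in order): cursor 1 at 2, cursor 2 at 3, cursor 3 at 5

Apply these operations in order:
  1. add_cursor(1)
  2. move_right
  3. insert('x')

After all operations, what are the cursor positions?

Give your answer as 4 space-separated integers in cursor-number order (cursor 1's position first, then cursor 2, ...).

After op 1 (add_cursor(1)): buffer="agaiy" (len 5), cursors c4@1 c1@2 c2@3 c3@5, authorship .....
After op 2 (move_right): buffer="agaiy" (len 5), cursors c4@2 c1@3 c2@4 c3@5, authorship .....
After op 3 (insert('x')): buffer="agxaxixyx" (len 9), cursors c4@3 c1@5 c2@7 c3@9, authorship ..4.1.2.3

Answer: 5 7 9 3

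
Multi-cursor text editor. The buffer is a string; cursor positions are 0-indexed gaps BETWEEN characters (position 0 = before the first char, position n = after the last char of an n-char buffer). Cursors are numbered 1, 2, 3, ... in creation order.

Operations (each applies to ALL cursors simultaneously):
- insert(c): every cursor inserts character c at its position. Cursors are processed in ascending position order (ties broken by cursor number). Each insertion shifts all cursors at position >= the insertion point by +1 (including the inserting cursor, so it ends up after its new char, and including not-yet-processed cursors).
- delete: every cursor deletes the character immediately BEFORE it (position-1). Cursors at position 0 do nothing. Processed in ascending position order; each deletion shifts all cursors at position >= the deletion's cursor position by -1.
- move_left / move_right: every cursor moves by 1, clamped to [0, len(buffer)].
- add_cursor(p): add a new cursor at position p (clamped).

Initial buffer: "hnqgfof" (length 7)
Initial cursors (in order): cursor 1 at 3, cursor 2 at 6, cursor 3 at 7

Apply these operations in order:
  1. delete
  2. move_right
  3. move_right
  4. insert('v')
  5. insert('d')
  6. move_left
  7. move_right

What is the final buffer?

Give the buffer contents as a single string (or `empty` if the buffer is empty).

After op 1 (delete): buffer="hngf" (len 4), cursors c1@2 c2@4 c3@4, authorship ....
After op 2 (move_right): buffer="hngf" (len 4), cursors c1@3 c2@4 c3@4, authorship ....
After op 3 (move_right): buffer="hngf" (len 4), cursors c1@4 c2@4 c3@4, authorship ....
After op 4 (insert('v')): buffer="hngfvvv" (len 7), cursors c1@7 c2@7 c3@7, authorship ....123
After op 5 (insert('d')): buffer="hngfvvvddd" (len 10), cursors c1@10 c2@10 c3@10, authorship ....123123
After op 6 (move_left): buffer="hngfvvvddd" (len 10), cursors c1@9 c2@9 c3@9, authorship ....123123
After op 7 (move_right): buffer="hngfvvvddd" (len 10), cursors c1@10 c2@10 c3@10, authorship ....123123

Answer: hngfvvvddd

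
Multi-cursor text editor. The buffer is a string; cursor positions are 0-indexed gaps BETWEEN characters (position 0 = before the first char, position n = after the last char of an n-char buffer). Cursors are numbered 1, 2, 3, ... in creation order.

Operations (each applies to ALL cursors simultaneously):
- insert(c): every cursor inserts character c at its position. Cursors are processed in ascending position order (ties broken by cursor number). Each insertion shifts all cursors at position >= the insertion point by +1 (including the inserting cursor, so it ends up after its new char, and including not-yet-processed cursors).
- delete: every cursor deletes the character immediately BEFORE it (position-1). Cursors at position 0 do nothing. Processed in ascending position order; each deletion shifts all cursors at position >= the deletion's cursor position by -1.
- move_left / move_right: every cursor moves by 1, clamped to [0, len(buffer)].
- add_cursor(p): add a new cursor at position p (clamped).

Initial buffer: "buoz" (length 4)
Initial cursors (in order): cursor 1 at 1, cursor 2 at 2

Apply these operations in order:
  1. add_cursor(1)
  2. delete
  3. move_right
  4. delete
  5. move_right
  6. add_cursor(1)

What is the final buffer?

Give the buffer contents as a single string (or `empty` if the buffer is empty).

After op 1 (add_cursor(1)): buffer="buoz" (len 4), cursors c1@1 c3@1 c2@2, authorship ....
After op 2 (delete): buffer="oz" (len 2), cursors c1@0 c2@0 c3@0, authorship ..
After op 3 (move_right): buffer="oz" (len 2), cursors c1@1 c2@1 c3@1, authorship ..
After op 4 (delete): buffer="z" (len 1), cursors c1@0 c2@0 c3@0, authorship .
After op 5 (move_right): buffer="z" (len 1), cursors c1@1 c2@1 c3@1, authorship .
After op 6 (add_cursor(1)): buffer="z" (len 1), cursors c1@1 c2@1 c3@1 c4@1, authorship .

Answer: z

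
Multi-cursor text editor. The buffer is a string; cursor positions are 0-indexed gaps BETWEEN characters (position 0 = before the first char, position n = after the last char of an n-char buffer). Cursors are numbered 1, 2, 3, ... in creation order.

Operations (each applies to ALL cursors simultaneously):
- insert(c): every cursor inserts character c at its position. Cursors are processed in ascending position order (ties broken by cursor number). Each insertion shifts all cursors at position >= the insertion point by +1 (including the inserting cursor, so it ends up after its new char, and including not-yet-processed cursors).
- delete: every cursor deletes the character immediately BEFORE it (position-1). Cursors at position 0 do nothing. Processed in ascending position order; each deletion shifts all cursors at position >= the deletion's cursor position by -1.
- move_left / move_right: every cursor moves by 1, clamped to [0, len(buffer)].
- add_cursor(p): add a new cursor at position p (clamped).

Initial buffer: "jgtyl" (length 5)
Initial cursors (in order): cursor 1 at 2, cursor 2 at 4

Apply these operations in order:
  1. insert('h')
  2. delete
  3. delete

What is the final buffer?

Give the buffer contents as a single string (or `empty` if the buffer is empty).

After op 1 (insert('h')): buffer="jghtyhl" (len 7), cursors c1@3 c2@6, authorship ..1..2.
After op 2 (delete): buffer="jgtyl" (len 5), cursors c1@2 c2@4, authorship .....
After op 3 (delete): buffer="jtl" (len 3), cursors c1@1 c2@2, authorship ...

Answer: jtl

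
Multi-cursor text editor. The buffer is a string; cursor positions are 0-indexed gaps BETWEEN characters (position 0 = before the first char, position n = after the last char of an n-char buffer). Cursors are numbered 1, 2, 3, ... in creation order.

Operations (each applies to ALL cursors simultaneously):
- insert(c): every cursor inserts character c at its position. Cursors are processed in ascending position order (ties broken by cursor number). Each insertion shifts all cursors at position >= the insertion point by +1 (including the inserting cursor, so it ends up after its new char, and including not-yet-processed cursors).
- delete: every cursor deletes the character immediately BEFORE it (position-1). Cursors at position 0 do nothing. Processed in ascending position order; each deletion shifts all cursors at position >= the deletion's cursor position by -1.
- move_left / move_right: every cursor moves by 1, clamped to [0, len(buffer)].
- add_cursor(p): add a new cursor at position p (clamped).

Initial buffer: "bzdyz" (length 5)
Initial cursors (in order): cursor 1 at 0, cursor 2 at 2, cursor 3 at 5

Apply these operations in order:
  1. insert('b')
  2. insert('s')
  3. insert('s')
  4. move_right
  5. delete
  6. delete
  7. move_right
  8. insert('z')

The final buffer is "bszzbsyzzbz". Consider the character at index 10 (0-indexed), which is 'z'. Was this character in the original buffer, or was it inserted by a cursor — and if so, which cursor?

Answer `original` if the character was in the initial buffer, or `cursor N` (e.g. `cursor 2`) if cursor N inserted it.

After op 1 (insert('b')): buffer="bbzbdyzb" (len 8), cursors c1@1 c2@4 c3@8, authorship 1..2...3
After op 2 (insert('s')): buffer="bsbzbsdyzbs" (len 11), cursors c1@2 c2@6 c3@11, authorship 11..22...33
After op 3 (insert('s')): buffer="bssbzbssdyzbss" (len 14), cursors c1@3 c2@8 c3@14, authorship 111..222...333
After op 4 (move_right): buffer="bssbzbssdyzbss" (len 14), cursors c1@4 c2@9 c3@14, authorship 111..222...333
After op 5 (delete): buffer="bsszbssyzbs" (len 11), cursors c1@3 c2@7 c3@11, authorship 111.222..33
After op 6 (delete): buffer="bszbsyzb" (len 8), cursors c1@2 c2@5 c3@8, authorship 11.22..3
After op 7 (move_right): buffer="bszbsyzb" (len 8), cursors c1@3 c2@6 c3@8, authorship 11.22..3
After op 8 (insert('z')): buffer="bszzbsyzzbz" (len 11), cursors c1@4 c2@8 c3@11, authorship 11.122.2.33
Authorship (.=original, N=cursor N): 1 1 . 1 2 2 . 2 . 3 3
Index 10: author = 3

Answer: cursor 3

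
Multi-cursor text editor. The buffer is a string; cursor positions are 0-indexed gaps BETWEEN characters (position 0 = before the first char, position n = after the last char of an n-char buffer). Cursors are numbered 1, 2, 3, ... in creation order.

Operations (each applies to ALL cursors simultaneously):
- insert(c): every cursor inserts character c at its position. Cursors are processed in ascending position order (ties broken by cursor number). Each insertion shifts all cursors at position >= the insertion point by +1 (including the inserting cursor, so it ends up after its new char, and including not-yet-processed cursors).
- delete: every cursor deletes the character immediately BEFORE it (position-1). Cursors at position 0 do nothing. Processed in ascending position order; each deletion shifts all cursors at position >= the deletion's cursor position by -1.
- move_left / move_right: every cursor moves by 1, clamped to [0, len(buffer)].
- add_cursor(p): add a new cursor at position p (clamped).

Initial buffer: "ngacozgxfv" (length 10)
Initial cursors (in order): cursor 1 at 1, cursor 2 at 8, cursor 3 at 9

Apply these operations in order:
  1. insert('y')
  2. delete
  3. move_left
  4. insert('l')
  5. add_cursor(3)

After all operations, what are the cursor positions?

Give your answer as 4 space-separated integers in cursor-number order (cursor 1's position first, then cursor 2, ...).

After op 1 (insert('y')): buffer="nygacozgxyfyv" (len 13), cursors c1@2 c2@10 c3@12, authorship .1.......2.3.
After op 2 (delete): buffer="ngacozgxfv" (len 10), cursors c1@1 c2@8 c3@9, authorship ..........
After op 3 (move_left): buffer="ngacozgxfv" (len 10), cursors c1@0 c2@7 c3@8, authorship ..........
After op 4 (insert('l')): buffer="lngacozglxlfv" (len 13), cursors c1@1 c2@9 c3@11, authorship 1.......2.3..
After op 5 (add_cursor(3)): buffer="lngacozglxlfv" (len 13), cursors c1@1 c4@3 c2@9 c3@11, authorship 1.......2.3..

Answer: 1 9 11 3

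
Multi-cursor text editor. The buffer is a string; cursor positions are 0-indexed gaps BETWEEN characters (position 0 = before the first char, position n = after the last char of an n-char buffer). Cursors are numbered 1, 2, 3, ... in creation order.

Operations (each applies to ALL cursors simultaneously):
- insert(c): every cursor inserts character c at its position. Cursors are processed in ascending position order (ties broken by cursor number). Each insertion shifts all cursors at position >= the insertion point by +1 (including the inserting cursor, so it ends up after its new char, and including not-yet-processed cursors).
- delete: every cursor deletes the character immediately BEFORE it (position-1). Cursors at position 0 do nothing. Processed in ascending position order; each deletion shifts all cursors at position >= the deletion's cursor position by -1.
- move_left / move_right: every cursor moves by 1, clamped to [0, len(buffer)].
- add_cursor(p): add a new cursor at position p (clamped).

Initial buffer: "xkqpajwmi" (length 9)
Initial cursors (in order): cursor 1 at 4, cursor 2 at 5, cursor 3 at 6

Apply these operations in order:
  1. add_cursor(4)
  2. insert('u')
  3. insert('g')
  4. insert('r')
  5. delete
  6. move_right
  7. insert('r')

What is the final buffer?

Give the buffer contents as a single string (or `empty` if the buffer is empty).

Answer: xkqpuuggarrugjrugwrmi

Derivation:
After op 1 (add_cursor(4)): buffer="xkqpajwmi" (len 9), cursors c1@4 c4@4 c2@5 c3@6, authorship .........
After op 2 (insert('u')): buffer="xkqpuuaujuwmi" (len 13), cursors c1@6 c4@6 c2@8 c3@10, authorship ....14.2.3...
After op 3 (insert('g')): buffer="xkqpuuggaugjugwmi" (len 17), cursors c1@8 c4@8 c2@11 c3@14, authorship ....1414.22.33...
After op 4 (insert('r')): buffer="xkqpuuggrraugrjugrwmi" (len 21), cursors c1@10 c4@10 c2@14 c3@18, authorship ....141414.222.333...
After op 5 (delete): buffer="xkqpuuggaugjugwmi" (len 17), cursors c1@8 c4@8 c2@11 c3@14, authorship ....1414.22.33...
After op 6 (move_right): buffer="xkqpuuggaugjugwmi" (len 17), cursors c1@9 c4@9 c2@12 c3@15, authorship ....1414.22.33...
After op 7 (insert('r')): buffer="xkqpuuggarrugjrugwrmi" (len 21), cursors c1@11 c4@11 c2@15 c3@19, authorship ....1414.1422.233.3..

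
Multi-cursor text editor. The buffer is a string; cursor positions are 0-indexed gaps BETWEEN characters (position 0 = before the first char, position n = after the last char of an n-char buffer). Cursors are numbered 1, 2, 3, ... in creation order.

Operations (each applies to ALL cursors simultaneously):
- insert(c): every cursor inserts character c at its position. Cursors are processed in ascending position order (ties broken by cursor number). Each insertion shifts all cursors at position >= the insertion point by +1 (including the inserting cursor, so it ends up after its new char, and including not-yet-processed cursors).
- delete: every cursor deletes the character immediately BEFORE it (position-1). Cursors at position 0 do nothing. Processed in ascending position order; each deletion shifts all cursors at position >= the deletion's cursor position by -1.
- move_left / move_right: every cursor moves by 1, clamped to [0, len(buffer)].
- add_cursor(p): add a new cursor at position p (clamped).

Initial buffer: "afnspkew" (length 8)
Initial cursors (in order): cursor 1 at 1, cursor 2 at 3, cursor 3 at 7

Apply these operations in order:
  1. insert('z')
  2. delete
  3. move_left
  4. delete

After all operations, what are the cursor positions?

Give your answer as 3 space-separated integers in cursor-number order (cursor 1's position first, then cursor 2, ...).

After op 1 (insert('z')): buffer="azfnzspkezw" (len 11), cursors c1@2 c2@5 c3@10, authorship .1..2....3.
After op 2 (delete): buffer="afnspkew" (len 8), cursors c1@1 c2@3 c3@7, authorship ........
After op 3 (move_left): buffer="afnspkew" (len 8), cursors c1@0 c2@2 c3@6, authorship ........
After op 4 (delete): buffer="anspew" (len 6), cursors c1@0 c2@1 c3@4, authorship ......

Answer: 0 1 4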